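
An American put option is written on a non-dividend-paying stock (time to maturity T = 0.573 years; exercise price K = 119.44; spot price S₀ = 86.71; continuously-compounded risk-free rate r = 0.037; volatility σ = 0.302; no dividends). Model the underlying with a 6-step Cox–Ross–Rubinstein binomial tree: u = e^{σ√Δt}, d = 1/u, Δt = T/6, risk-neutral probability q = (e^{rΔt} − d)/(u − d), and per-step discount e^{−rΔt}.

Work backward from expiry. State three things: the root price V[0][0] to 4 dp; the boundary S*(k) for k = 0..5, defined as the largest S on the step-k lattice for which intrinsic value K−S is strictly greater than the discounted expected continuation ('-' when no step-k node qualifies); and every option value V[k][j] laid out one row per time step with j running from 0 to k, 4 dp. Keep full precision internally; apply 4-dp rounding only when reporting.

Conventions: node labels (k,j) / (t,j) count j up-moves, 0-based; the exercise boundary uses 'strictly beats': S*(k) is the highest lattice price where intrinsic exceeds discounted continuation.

params: Δt=0.09550 u=1.09782 d=0.91090 q=0.49562 e^(-rΔt)=0.99647
t_6 payoffs: 69.9087 59.7443 47.4941 32.7300 14.9362 0.0000 0.0000
t_5: node(5,0) S=54.3765 payoff=65.0635 vs cont=64.6422 → 65.0635 [stop]  node(5,1) S=65.5352 payoff=53.9048 vs cont=53.4835 → 53.9048 [stop]  node(5,2) S=78.9837 payoff=40.4563 vs cont=40.0350 → 40.4563 [stop]  node(5,3) S=95.1921 payoff=24.2479 vs cont=23.8266 → 24.2479 [stop]  node(5,4) S=114.7265 payoff=4.7135 vs cont=7.5069 → 7.5069 [wait]  node(5,5) S=138.2696 payoff=0.0000 vs cont=0.0000 → 0.0000 [wait]  ⇒ S*(5)=95.1921
t_4: node(4,0) S=59.6957 payoff=59.7443 vs cont=59.3230 → 59.7443 [stop]  node(4,1) S=71.9459 payoff=47.4941 vs cont=47.0728 → 47.4941 [stop]  node(4,2) S=86.7100 payoff=32.7300 vs cont=32.3087 → 32.7300 [stop]  node(4,3) S=104.5038 payoff=14.9362 vs cont=15.8945 → 15.8945 [wait]  node(4,4) S=125.9492 payoff=0.0000 vs cont=3.7730 → 3.7730 [wait]  ⇒ S*(4)=86.7100
t_3: node(3,0) S=65.5352 payoff=53.9048 vs cont=53.4835 → 53.9048 [stop]  node(3,1) S=78.9837 payoff=40.4563 vs cont=40.0350 → 40.4563 [stop]  node(3,2) S=95.1921 payoff=24.2479 vs cont=24.2999 → 24.2999 [wait]  node(3,3) S=114.7265 payoff=4.7135 vs cont=9.8519 → 9.8519 [wait]  ⇒ S*(3)=78.9837
t_2: node(2,0) S=71.9459 payoff=47.4941 vs cont=47.0728 → 47.4941 [stop]  node(2,1) S=86.7100 payoff=32.7300 vs cont=32.3344 → 32.7300 [stop]  node(2,2) S=104.5038 payoff=14.9362 vs cont=17.0787 → 17.0787 [wait]  ⇒ S*(2)=86.7100
t_1: node(1,0) S=78.9837 payoff=40.4563 vs cont=40.0350 → 40.4563 [stop]  node(1,1) S=95.1921 payoff=24.2479 vs cont=24.8848 → 24.8848 [wait]  ⇒ S*(1)=78.9837
t_0: node(0,0) S=86.7100 payoff=32.7300 vs cont=32.6232 → 32.7300 [stop]  ⇒ S*(0)=86.7100

price = 32.7300
boundary = 86.7100 78.9837 86.7100 78.9837 86.7100 95.1921
tree:
32.7300
40.4563 24.8848
47.4941 32.7300 17.0787
53.9048 40.4563 24.2999 9.8519
59.7443 47.4941 32.7300 15.8945 3.7730
65.0635 53.9048 40.4563 24.2479 7.5069 0.0000
69.9087 59.7443 47.4941 32.7300 14.9362 0.0000 0.0000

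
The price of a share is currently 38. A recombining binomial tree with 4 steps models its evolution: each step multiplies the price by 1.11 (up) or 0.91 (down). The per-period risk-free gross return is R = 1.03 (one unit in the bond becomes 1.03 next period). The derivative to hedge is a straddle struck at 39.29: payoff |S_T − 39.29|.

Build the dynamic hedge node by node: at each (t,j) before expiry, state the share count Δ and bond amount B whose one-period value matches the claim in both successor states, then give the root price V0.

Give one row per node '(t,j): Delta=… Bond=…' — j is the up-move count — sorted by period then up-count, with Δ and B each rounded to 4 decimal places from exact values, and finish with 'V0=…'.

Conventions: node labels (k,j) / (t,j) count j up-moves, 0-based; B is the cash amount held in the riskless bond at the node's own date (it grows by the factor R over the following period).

(0,0): Delta=0.3733 Bond=-8.1238
(1,0): Delta=-0.2147 Bond=11.9638
(1,1): Delta=0.6946 Bond=-21.9218
(2,0): Delta=-1.0000 Bond=37.0346
(2,1): Delta=0.2145 Bond=-4.1518
(2,2): Delta=0.9570 Bond=-34.8645
(3,0): Delta=-1.0000 Bond=38.1456
(3,1): Delta=-1.0000 Bond=38.1456
(3,2): Delta=0.8783 Bond=-32.5577
(3,3): Delta=1.0000 Bond=-38.1456
V0=6.0600

The replicating-portfolio and risk-neutral prices coincide; use p* = (1.03−0.91)/(1.11−0.91) = 0.6000 for the latter.
Payoffs at expiry: V(4,0)=13.2315, V(4,1)=7.5044, V(4,2)=0.5185, V(4,3)=8.0027, V(4,4)=18.3967
  t=3,j=0: stock 28.6357 → up 31.7856 (V=7.5044), down 26.0585 (V=13.2315). Price 9.5099; hedge Δ=-1.0000, bond B=38.1456.
  t=3,j=1: stock 34.9293 → up 38.7715 (V=0.5185), down 31.7856 (V=7.5044). Price 3.2164; hedge Δ=-1.0000, bond B=38.1456.
  t=3,j=2: stock 42.6060 → up 47.2927 (V=8.0027), down 38.7715 (V=0.5185). Price 4.8631; hedge Δ=0.8783, bond B=-32.5577.
  t=3,j=3: stock 51.9700 → up 57.6867 (V=18.3967), down 47.2927 (V=8.0027). Price 13.8243; hedge Δ=1.0000, bond B=-38.1456.
  t=2,j=0: stock 31.4678 → up 34.9293 (V=3.2164), down 28.6357 (V=9.5099). Price 5.5668; hedge Δ=-1.0000, bond B=37.0346.
  t=2,j=1: stock 38.3838 → up 42.6060 (V=4.8631), down 34.9293 (V=3.2164). Price 4.0820; hedge Δ=0.2145, bond B=-4.1518.
  t=2,j=2: stock 46.8198 → up 51.9700 (V=13.8243), down 42.6060 (V=4.8631). Price 9.9416; hedge Δ=0.9570, bond B=-34.8645.
  t=1,j=0: stock 34.5800 → up 38.3838 (V=4.0820), down 31.4678 (V=5.5668). Price 4.5397; hedge Δ=-0.2147, bond B=11.9638.
  t=1,j=1: stock 42.1800 → up 46.8198 (V=9.9416), down 38.3838 (V=4.0820). Price 7.3765; hedge Δ=0.6946, bond B=-21.9218.
  t=0,j=0: stock 38.0000 → up 42.1800 (V=7.3765), down 34.5800 (V=4.5397). Price 6.0600; hedge Δ=0.3733, bond B=-8.1238.
Check: Δ(0,0)·S0 + B(0,0) = 6.0600 = V0.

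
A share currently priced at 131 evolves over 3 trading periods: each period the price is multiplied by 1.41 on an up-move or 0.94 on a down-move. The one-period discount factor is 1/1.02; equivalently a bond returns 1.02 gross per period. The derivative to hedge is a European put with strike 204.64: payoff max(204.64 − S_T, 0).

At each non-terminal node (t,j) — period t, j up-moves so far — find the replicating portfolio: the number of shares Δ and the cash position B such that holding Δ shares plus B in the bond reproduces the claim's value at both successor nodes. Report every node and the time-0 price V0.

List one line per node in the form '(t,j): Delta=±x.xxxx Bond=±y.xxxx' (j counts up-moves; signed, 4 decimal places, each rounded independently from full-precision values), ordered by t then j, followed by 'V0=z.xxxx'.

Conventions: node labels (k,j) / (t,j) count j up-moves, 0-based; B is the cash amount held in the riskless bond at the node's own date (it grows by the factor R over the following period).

Arbitrage-free pricing uses the up-move probability p* = (R−d)/(u−d) = 0.1702, discounting each step at R = 1.02.
At maturity the claim pays: V(3,0)=95.8335, V(3,1)=41.4302, V(3,2)=0.0000, V(3,3)=0.0000
  t=2,j=0: stock 115.7516 → up 163.2098 (V=41.4302), down 108.8065 (V=95.8335). Price 84.8759; hedge Δ=-1.0000, bond B=200.6275.
  t=2,j=1: stock 173.6274 → up 244.8146 (V=0.0000), down 163.2098 (V=41.4302). Price 33.7042; hedge Δ=-0.5077, bond B=121.8537.
  t=2,j=2: stock 260.4411 → up 367.2220 (V=0.0000), down 244.8146 (V=0.0000). Price 0.0000; hedge Δ=0.0000, bond B=0.0000.
  t=1,j=0: stock 123.1400 → up 173.6274 (V=33.7042), down 115.7516 (V=84.8759). Price 74.6723; hedge Δ=-0.8842, bond B=183.5482.
  t=1,j=1: stock 184.7100 → up 260.4411 (V=0.0000), down 173.6274 (V=33.7042). Price 27.4189; hedge Δ=-0.3882, bond B=99.1300.
  t=0,j=0: stock 131.0000 → up 184.7100 (V=27.4189), down 123.1400 (V=74.6723). Price 65.3228; hedge Δ=-0.7675, bond B=165.8619.
Sanity check at the root: Δ(0,0)·S0 + B(0,0) reproduces V0 = 65.3228.

(0,0): Delta=-0.7675 Bond=165.8619
(1,0): Delta=-0.8842 Bond=183.5482
(1,1): Delta=-0.3882 Bond=99.1300
(2,0): Delta=-1.0000 Bond=200.6275
(2,1): Delta=-0.5077 Bond=121.8537
(2,2): Delta=0.0000 Bond=0.0000
V0=65.3228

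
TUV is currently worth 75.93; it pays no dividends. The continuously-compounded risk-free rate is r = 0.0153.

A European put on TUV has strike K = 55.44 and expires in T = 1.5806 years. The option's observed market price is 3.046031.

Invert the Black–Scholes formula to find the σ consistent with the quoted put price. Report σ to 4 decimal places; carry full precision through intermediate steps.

sigma = 0.3291

At σ = 0.3291 the Black–Scholes value reproduces the quote:
σ√T = 0.3291·√1.5806 = 0.413751
d₁ = (ln(S/K) + (r+σ²/2)T) / (σ√T) = (ln(75.93/55.44) + (0.0153+0.3291²/2)·1.5806) / 0.413751 = (0.314511 + 0.109778) / 0.413751 = 1.025469
d₂ = d₁ − σ√T = 1.025469 − 0.413751 = 0.611718
e^{−rT} = 0.976107
N(−d₁) = 0.152571,  N(−d₂) = 0.270362
V = K·e^{−rT}·N(−d₂) − S·N(−d₁) = 14.630748 − 11.584718 = 3.046031 (the observed quote) — the price is monotone increasing in volatility, hence this σ is the only solution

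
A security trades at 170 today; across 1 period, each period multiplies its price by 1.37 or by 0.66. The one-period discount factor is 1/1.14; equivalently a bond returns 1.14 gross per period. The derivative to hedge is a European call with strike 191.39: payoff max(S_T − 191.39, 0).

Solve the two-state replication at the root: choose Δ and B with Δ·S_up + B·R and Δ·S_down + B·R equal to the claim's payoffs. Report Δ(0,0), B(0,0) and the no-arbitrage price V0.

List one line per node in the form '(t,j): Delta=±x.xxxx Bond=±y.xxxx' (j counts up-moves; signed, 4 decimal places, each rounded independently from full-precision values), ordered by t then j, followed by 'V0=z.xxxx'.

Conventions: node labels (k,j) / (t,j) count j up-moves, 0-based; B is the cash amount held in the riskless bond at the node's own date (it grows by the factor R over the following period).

(0,0): Delta=0.3439 Bond=-33.8480
V0=24.6168

The replicating-portfolio and risk-neutral prices coincide; use p* = (1.14−0.66)/(1.37−0.66) = 0.6761 for the latter.
Expiry values: V(1,0)=0.0000, V(1,1)=41.5100
  t=0,j=0: stock 170.0000 → up 232.9000 (V=41.5100), down 112.2000 (V=0.0000). Price 24.6168; hedge Δ=0.3439, bond B=-33.8480.
Verification: the root portfolio costs Δ(0,0)·S0 + B(0,0) = 24.6168, matching V0.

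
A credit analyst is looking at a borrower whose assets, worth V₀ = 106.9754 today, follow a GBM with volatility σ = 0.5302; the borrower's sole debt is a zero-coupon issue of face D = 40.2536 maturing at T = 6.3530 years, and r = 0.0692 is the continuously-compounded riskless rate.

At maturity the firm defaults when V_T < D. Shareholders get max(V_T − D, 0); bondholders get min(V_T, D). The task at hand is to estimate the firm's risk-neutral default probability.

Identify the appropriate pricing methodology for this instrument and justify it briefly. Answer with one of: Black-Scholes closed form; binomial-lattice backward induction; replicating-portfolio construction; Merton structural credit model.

framework: Merton structural credit model

Key observation: a levered firm with one bullet debt due at 6.3530 years is the canonical structural-credit setup: equity is a call on the firm's assets struck at the face value.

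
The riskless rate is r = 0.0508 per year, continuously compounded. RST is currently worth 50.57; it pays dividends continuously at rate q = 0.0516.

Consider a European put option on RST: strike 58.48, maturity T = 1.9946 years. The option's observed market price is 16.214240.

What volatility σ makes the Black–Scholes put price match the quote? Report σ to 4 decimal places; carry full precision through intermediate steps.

At σ = 0.4505 the Black–Scholes value reproduces the quote:
σ√T = 0.4505·√1.9946 = 0.636243
d₁ = (ln(S/K) + (r−q+σ²/2)T) / (σ√T) = (ln(50.57/58.48) + (0.0508−0.0516+0.4505²/2)·1.9946) / 0.636243 = (-0.145326 + 0.200807) / 0.636243 = 0.087200
d₂ = d₁ − σ√T = 0.087200 − 0.636243 = -0.549043
e^{−rT} = 0.903639
e^{−qT} = 0.902198
N(−d₁) = 0.465256,  N(−d₂) = 0.708512
V = K·e^{−rT}·N(−d₂) − S·e^{−qT}·N(−d₁) = 37.441163 − 21.226923 = 16.214240 (equal to the quote); since ∂V/∂σ > 0 for all σ, the implied volatility is unique

sigma = 0.4505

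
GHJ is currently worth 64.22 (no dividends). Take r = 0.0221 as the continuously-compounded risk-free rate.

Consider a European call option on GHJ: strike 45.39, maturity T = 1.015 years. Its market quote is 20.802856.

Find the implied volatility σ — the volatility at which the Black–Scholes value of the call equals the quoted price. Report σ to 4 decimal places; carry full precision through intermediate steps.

sigma = 0.3105

At σ = 0.3105 the Black–Scholes value reproduces the quote:
σ√T = 0.3105·√1.015 = 0.312820
d₁ = (ln(S/K) + (r+σ²/2)T) / (σ√T) = (ln(64.22/45.39) + (0.0221+0.3105²/2)·1.015) / 0.312820 = (0.347023 + 0.071360) / 0.312820 = 1.337454
d₂ = d₁ − σ√T = 1.337454 − 0.312820 = 1.024634
e^{−rT} = 0.977818
N(d₁) = 0.909463,  N(d₂) = 0.847232
V = S·N(d₁) − K·e^{−rT}·N(d₂) = 58.405702 − 37.602845 = 20.802856 (the observed quote) — the price is monotone increasing in volatility, hence this σ is the only solution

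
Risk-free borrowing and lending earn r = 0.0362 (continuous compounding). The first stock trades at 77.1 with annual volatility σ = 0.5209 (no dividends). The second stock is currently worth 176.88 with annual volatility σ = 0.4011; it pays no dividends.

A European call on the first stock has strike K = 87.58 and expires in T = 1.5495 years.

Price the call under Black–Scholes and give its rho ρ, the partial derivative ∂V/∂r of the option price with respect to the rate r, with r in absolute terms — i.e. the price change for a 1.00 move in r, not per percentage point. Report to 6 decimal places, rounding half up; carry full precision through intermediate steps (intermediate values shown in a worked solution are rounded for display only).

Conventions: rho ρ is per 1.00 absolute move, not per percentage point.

price = 17.592316
ρ = 42.603146

σ√T = 0.5209·√1.5495 = 0.648411
d₁ = (ln(S/K) + (r+σ²/2)T) / (σ√T) = (ln(77.1/87.58) + (0.0362+0.5209²/2)·1.5495) / 0.648411 = (-0.127449 + 0.266310) / 0.648411 = 0.214156
d₂ = d₁ − σ√T = 0.214156 − 0.648411 = -0.434255
e^{−rT} = 0.945452
N(d₁) = 0.584787,  N(d₂) = 0.332052
Call price V = S·N(d₁) − K·e^{−rT}·N(d₂) = 45.087086 − 27.494770 = 17.592316
ρ = K·T·e^{−rT}·N(d₂) = 42.603146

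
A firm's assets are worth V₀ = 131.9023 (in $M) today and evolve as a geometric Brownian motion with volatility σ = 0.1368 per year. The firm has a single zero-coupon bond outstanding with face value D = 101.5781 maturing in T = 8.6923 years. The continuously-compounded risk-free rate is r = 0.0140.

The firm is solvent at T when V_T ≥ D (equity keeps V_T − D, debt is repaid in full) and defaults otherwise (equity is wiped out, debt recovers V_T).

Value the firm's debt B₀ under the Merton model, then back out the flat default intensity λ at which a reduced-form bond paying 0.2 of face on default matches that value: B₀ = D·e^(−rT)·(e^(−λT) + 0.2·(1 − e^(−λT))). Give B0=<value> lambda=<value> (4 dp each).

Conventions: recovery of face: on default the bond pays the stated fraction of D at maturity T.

B0=85.9638 lambda=0.0065

With assets at 131.9023 and a single debt payment of 101.5781 at 8.6923 years:
d₁ = [ln(V₀/D) + (r + σ²/2)T] / (σ√T)
   = [ln(131.9023/101.5781) + (0.0140 + 0.5·0.1368²)·8.6923] / (0.1368·√8.6923)
   = [0.261234 + 0.203027] / 0.403323 = 1.151088
d₂ = d₁ − σ√T = 1.151088 − 0.403323 = 0.747764
N(d₁) = 0.875152,  N(d₂) = 0.772699,  e^(−rT) = 0.885421
E₀ = V₀·N(d₁) − D·e^(−rT)·N(d₂)
   = 131.9023·0.875152 − 101.5781·0.885421·0.772699 = 45.938507
B₀ = V₀ − E₀ = 131.9023 − 45.938507 = 85.963793
e^(−λT) = (B₀·e^(rT)/D − 0.2)/(1 − 0.2) = (85.9638·1.129406/101.5781 − 0.2)/0.8 = 0.94474655
λ = −ln(0.94474655)/8.6923 = 0.006539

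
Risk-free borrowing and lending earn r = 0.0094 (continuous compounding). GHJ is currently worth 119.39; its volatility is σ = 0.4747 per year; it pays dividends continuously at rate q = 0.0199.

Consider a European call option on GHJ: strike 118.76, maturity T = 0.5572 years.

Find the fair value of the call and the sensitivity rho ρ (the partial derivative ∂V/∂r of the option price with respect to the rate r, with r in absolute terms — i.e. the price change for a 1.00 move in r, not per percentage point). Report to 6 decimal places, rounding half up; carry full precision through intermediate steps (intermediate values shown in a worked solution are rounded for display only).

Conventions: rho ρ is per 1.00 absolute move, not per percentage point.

σ√T = 0.4747·√0.5572 = 0.354344
d₁ = (ln(S/K) + (r−q+σ²/2)T) / (σ√T) = (ln(119.39/118.76) + (0.0094−0.0199+0.4747²/2)·0.5572) / 0.354344 = (0.005291 + 0.056929) / 0.354344 = 0.175592
d₂ = d₁ − σ√T = 0.175592 − 0.354344 = -0.178752
e^{−rT} = 0.994776
e^{−qT} = 0.988973
N(d₁) = 0.569693,  N(d₂) = 0.429066
Call price V = S·e^{−qT}·N(d₁) − K·e^{−rT}·N(d₂) = 67.265610 − 50.689724 = 16.575885
ρ = K·T·e^{−rT}·N(d₂) = 28.244314

price = 16.575885
ρ = 28.244314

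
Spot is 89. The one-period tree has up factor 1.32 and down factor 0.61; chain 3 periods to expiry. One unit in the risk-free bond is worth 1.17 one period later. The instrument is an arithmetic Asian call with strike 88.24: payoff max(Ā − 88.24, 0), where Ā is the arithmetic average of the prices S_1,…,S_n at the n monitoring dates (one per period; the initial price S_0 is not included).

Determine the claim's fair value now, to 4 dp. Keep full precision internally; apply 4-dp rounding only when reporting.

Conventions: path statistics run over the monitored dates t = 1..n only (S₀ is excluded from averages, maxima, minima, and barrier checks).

Under the martingale measure an up-move has probability p* = 0.7887; value the claim as the probability-weighted average of per-path payoffs, discounted 3 periods at R = 1.17.
Enumerate all 2^3 = 8 price paths (U = up ×1.32, D = down ×0.61); each path with k up-moves has probability p*^k·(1−p*)^(3−k).
DDD: Ā=35.8694, payoff=0.0000, prob=0.009430
UDD: Ā=77.6190, payoff=0.0000, prob=0.035204
DUD: Ā=56.5557, payoff=0.0000, prob=0.035204
UUD: Ā=122.3828, payoff=34.1428, prob=0.131429
DDU: Ā=43.7071, payoff=0.0000, prob=0.035204
UDU: Ā=94.5792, payoff=6.3392, prob=0.131429
DUU: Ā=73.5159, payoff=0.0000, prob=0.131429
UUU: Ā=159.0836, payoff=70.8436, prob=0.490669
Price = Σ prob·payoff / R^3 = 40.081314 / 1.601613 = 25.0256

price = 25.0256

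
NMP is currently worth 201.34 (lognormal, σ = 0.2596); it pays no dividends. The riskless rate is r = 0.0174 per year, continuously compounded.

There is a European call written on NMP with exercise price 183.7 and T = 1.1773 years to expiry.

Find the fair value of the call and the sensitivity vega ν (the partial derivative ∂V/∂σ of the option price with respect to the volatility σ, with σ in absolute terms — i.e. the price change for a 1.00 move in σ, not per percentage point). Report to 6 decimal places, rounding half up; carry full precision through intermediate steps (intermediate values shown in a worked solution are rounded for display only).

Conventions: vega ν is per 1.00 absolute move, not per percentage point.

σ√T = 0.2596·√1.1773 = 0.281675
d₁ = (ln(S/K) + (r+σ²/2)T) / (σ√T) = (ln(201.34/183.7) + (0.0174+0.2596²/2)·1.1773) / 0.281675 = (0.091691 + 0.060155) / 0.281675 = 0.539084
d₂ = d₁ − σ√T = 0.539084 − 0.281675 = 0.257409
e^{−rT} = 0.979723
N(d₁) = 0.705086,  N(d₂) = 0.601568
Call price V = S·N(d₁) − K·e^{−rT}·N(d₂) = 141.961919 − 108.267392 = 33.694527
φ(d₁) = (1/√(2π))·e^{−d₁²/2} = 0.344988
ν = S·φ(d₁)·√T = 75.366479

price = 33.694527
ν = 75.366479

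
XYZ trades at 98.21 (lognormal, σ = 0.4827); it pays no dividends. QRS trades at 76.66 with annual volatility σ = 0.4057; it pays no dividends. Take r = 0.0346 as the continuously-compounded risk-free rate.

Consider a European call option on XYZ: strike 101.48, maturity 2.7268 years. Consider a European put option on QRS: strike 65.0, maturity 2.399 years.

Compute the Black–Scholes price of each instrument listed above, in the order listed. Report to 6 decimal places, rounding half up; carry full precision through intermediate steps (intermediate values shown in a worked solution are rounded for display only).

[XYZ call K=101.48]
σ√T = 0.4827·√2.7268 = 0.797084
d₁ = (ln(S/K) + (r+σ²/2)T) / (σ√T) = (ln(98.21/101.48) + (0.0346+0.4827²/2)·2.7268) / 0.797084 = (-0.032754 + 0.412019) / 0.797084 = 0.475816
d₂ = d₁ − σ√T = 0.475816 − 0.797084 = -0.321268
e^{−rT} = 0.909967
N(d₁) = 0.682897,  N(d₂) = 0.374004
price = S·N(d₁) − K·e^{−rT}·N(d₂) = 67.067324 − 34.536770 = 32.530554
[QRS put K=65.0]
σ√T = 0.4057·√2.399 = 0.628377
d₁ = (ln(S/K) + (r+σ²/2)T) / (σ√T) = (ln(76.66/65.0) + (0.0346+0.4057²/2)·2.399) / 0.628377 = (0.164993 + 0.280434) / 0.628377 = 0.708853
d₂ = d₁ − σ√T = 0.708853 − 0.628377 = 0.080476
e^{−rT} = 0.920346
N(−d₁) = 0.239208,  N(−d₂) = 0.467929
price = K·e^{−rT}·N(−d₂) − S·N(−d₁) = 27.992694 − 18.337670 = 9.655025

price(XYZ call K=101.48) = 32.530554
price(QRS put K=65.0) = 9.655025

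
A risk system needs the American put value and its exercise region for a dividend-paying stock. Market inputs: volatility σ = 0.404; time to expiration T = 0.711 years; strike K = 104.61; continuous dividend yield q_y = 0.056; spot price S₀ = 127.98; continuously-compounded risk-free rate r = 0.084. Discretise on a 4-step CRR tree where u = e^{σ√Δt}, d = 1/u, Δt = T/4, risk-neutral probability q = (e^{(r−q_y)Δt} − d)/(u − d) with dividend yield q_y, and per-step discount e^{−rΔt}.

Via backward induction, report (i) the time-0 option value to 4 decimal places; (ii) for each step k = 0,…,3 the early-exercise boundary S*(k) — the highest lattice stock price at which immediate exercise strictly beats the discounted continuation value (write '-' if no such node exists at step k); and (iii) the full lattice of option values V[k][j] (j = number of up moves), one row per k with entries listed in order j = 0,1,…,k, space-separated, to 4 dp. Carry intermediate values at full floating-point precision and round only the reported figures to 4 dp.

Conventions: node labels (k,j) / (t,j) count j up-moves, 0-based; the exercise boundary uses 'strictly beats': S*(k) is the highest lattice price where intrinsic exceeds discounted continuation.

Δt=0.17775  u=1.18569  d=0.84339  q=0.47210  discount=0.98518
step 4 (expiry): payoffs max(K−S,0) = 39.8582 13.5774 0.0000 0.0000 0.0000
step 3: (k=3,j=0): S=76.7758, K−S=27.8342, hold=27.0443 ⇒ V=27.8342 exercise | (k=3,j=1): S=107.9368, K−S=0.0000, hold=7.0613 ⇒ V=7.0613 continue | (k=3,j=2): S=151.7451, K−S=0.0000, hold=0.0000 ⇒ V=0.0000 continue | (k=3,j=3): S=213.3338, K−S=0.0000, hold=0.0000 ⇒ V=0.0000 continue  boundary S*=76.7758
step 2: (k=2,j=0): S=91.0326, K−S=13.5774, hold=17.7602 ⇒ V=17.7602 continue | (k=2,j=1): S=127.9800, K−S=0.0000, hold=3.6725 ⇒ V=3.6725 continue | (k=2,j=2): S=179.9232, K−S=0.0000, hold=0.0000 ⇒ V=0.0000 continue  boundary S*=-
step 1: (k=1,j=0): S=107.9368, K−S=0.0000, hold=10.9448 ⇒ V=10.9448 continue | (k=1,j=1): S=151.7451, K−S=0.0000, hold=1.9100 ⇒ V=1.9100 continue  boundary S*=-
step 0: (k=0,j=0): S=127.9800, K−S=0.0000, hold=6.5805 ⇒ V=6.5805 continue  boundary S*=-

price = 6.5805
boundary = - - - 76.7758
tree:
6.5805
10.9448 1.9100
17.7602 3.6725 0.0000
27.8342 7.0613 0.0000 0.0000
39.8582 13.5774 0.0000 0.0000 0.0000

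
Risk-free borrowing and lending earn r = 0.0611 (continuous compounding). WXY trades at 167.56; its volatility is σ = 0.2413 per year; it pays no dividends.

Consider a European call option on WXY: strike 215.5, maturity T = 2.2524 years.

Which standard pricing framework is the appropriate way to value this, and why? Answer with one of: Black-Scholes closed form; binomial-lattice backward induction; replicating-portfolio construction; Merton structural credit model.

Key observation: a European-exercise option on WXY struck at 215.5 — a GBM underlying with constant parameters — admits an analytic price: the data contain no early exercise, no discrete tree, no debt structure.

framework: Black-Scholes closed form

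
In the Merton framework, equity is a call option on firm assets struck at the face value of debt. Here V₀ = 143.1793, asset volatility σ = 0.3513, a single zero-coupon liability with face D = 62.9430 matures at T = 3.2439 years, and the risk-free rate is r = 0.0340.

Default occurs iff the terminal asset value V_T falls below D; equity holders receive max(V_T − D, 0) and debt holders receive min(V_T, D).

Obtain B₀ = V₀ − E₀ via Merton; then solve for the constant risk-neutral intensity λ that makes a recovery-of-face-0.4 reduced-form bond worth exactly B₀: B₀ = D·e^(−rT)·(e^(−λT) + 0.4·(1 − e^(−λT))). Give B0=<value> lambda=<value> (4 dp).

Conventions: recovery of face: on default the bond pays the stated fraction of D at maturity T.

B0=54.6624 lambda=0.0160

With assets at 143.1793 and a single debt payment of 62.9430 at 3.2439 years:
d₁ = [ln(V₀/D) + (r + σ²/2)T] / (σ√T)
   = [ln(143.1793/62.9430) + (0.0340 + 0.5·0.3513²)·3.2439] / (0.3513·√3.2439)
   = [0.821868 + 0.310460] / 0.632720 = 1.789619
d₂ = d₁ − σ√T = 1.789619 − 0.632720 = 1.156898
N(d₁) = 0.963242,  N(d₂) = 0.876343,  e^(−rT) = 0.895572
E₀ = V₀·N(d₁) − D·e^(−rT)·N(d₂)
   = 143.1793·0.963242 − 62.9430·0.895572·0.876343 = 88.516921
B₀ = V₀ − E₀ = 143.1793 − 88.516921 = 54.662379
e^(−λT) = (B₀·e^(rT)/D − 0.4)/(1 − 0.4) = (54.6624·1.116605/62.9430 − 0.4)/0.6 = 0.94951239
λ = −ln(0.94951239)/3.2439 = 0.015970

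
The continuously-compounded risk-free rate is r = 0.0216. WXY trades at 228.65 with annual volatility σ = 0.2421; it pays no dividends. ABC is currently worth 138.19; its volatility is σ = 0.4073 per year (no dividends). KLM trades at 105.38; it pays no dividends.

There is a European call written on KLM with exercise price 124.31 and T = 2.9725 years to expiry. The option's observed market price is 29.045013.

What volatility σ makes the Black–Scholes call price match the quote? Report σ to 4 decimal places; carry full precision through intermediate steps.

sigma = 0.4624

At σ = 0.4624 the Black–Scholes value reproduces the quote:
σ√T = 0.4624·√2.9725 = 0.797221
d₁ = (ln(S/K) + (r+σ²/2)T) / (σ√T) = (ln(105.38/124.31) + (0.0216+0.4624²/2)·2.9725) / 0.797221 = (-0.165206 + 0.381987) / 0.797221 = 0.271921
d₂ = d₁ − σ√T = 0.271921 − 0.797221 = -0.525300
e^{−rT} = 0.937812
N(d₁) = 0.607159,  N(d₂) = 0.299687
V = S·N(d₁) − K·e^{−rT}·N(d₂) = 63.982374 − 34.937361 = 29.045013 (the observed quote) — the price is monotone increasing in volatility, hence this σ is the only solution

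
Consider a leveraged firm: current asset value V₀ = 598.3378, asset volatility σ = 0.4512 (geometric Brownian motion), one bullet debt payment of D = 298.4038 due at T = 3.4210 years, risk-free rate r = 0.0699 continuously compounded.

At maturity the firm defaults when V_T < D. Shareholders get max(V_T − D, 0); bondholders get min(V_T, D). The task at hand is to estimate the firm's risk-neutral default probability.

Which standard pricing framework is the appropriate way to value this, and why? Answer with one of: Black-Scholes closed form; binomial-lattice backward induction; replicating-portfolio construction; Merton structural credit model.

Key observation: assets follow a GBM and default happens iff V_T < 298.4038; valuing claims on that split (equity as a call, risky debt as the residual) is the structural model's definition.

framework: Merton structural credit model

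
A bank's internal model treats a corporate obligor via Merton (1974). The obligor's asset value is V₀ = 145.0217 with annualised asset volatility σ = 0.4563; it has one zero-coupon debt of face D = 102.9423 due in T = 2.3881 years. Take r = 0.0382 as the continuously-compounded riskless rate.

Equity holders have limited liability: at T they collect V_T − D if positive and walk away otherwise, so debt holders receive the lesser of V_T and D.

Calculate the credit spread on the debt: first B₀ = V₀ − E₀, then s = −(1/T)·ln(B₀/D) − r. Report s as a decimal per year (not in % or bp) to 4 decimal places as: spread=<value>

spread=0.0628

With assets at 145.0217 and a single debt payment of 102.9423 at 2.3881 years:
d₁ = [ln(V₀/D) + (r + σ²/2)T] / (σ√T)
   = [ln(145.0217/102.9423) + (0.0382 + 0.5·0.4563²)·2.3881] / (0.4563·√2.3881)
   = [0.342715 + 0.339838] / 0.705142 = 0.967965
d₂ = d₁ − σ√T = 0.967965 − 0.705142 = 0.262823
N(d₁) = 0.833469,  N(d₂) = 0.603656,  e^(−rT) = 0.912812
E₀ = V₀·N(d₁) − D·e^(−rT)·N(d₂)
   = 145.0217·0.833469 − 102.9423·0.912812·0.603656 = 64.147345
B₀ = V₀ − E₀ = 145.0217 − 64.147345 = 80.874355
spread = −(1/T)·ln(B₀/D) − r = −(1/2.3881)·ln(80.874355/102.9423) − 0.0382 = 0.06283089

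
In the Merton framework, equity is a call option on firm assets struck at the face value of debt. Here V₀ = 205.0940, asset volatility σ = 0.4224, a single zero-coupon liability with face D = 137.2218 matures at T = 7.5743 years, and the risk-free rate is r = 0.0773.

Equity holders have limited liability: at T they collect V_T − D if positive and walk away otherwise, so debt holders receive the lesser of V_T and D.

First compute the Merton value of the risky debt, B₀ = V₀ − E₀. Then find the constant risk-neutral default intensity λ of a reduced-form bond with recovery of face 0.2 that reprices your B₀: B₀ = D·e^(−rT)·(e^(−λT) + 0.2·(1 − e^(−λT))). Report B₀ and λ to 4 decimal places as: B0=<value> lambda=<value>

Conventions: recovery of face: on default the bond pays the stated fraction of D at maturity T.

B0=61.9231 lambda=0.0357

With assets at 205.0940 and a single debt payment of 137.2218 at 7.5743 years:
d₁ = [ln(V₀/D) + (r + σ²/2)T] / (σ√T)
   = [ln(205.0940/137.2218) + (0.0773 + 0.5·0.4224²)·7.5743] / (0.4224·√7.5743)
   = [0.401870 + 1.261203] / 1.162506 = 1.430593
d₂ = d₁ − σ√T = 1.430593 − 1.162506 = 0.268087
N(d₁) = 0.923727,  N(d₂) = 0.605684,  e^(−rT) = 0.556831
E₀ = V₀·N(d₁) − D·e^(−rT)·N(d₂)
   = 205.0940·0.923727 − 137.2218·0.556831·0.605684 = 143.170857
B₀ = V₀ − E₀ = 205.0940 − 143.170857 = 61.923143
e^(−λT) = (B₀·e^(rT)/D − 0.2)/(1 − 0.2) = (61.9231·1.795877/137.2218 − 0.2)/0.8 = 0.76301561
λ = −ln(0.76301561)/7.5743 = 0.035710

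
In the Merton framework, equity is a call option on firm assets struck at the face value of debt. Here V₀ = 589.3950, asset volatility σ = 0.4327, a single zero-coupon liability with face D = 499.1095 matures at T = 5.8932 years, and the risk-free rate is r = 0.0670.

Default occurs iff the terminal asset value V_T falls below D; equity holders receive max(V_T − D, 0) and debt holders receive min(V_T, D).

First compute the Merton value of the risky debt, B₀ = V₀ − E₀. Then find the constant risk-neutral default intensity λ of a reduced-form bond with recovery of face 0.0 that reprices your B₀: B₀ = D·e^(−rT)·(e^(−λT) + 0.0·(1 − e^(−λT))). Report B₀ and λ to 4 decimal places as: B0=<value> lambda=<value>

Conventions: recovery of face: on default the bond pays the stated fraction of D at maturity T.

Work the structural quantities from V₀ = 589.3950 against face 499.1095:
d₁ = [ln(V₀/D) + (r + σ²/2)T] / (σ√T)
   = [ln(589.3950/499.1095) + (0.0670 + 0.5·0.4327²)·5.8932] / (0.4327·√5.8932)
   = [0.166271 + 0.946534] / 1.050419 = 1.059392
d₂ = d₁ − σ√T = 1.059392 − 1.050419 = 0.008973
N(d₁) = 0.855289,  N(d₂) = 0.503580,  e^(−rT) = 0.673785
E₀ = V₀·N(d₁) − D·e^(−rT)·N(d₂)
   = 589.3950·0.855289 − 499.1095·0.673785·0.503580 = 334.753214
B₀ = V₀ − E₀ = 589.3950 − 334.753214 = 254.641786
e^(−λT) = (B₀·e^(rT)/D − 0)/(1 − 0) = (254.6418·1.484153/499.1095 − 0)/1 = 0.75720348
λ = −ln(0.75720348)/5.8932 = 0.047194

B0=254.6418 lambda=0.0472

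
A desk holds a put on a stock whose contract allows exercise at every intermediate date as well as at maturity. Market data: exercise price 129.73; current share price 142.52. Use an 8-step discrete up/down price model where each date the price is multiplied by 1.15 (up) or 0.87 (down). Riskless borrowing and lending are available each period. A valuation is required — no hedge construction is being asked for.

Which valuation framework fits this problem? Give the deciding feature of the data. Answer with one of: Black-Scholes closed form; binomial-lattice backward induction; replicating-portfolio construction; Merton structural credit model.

framework: binomial-lattice backward induction

Key observation: an American put (K = 129.73, S₀ = 142.52) on a 8-date tree has no closed form — the optimal stopping decision is embedded and must be resolved recursively from expiry.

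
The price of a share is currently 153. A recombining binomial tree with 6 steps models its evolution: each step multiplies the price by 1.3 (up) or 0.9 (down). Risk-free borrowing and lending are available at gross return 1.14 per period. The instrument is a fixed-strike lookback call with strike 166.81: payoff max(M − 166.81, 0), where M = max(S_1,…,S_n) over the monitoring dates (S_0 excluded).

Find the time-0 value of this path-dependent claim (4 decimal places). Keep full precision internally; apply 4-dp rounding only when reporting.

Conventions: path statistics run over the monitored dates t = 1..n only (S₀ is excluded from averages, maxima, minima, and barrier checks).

price = 85.8920

With p* = (R−d)/(u−d) = 0.6000, sum probability × payoff across the paths and divide by R^6.
Enumerate all 2^6 = 64 price paths (U = up ×1.3, D = down ×0.9); each path with k up-moves has probability p*^k·(1−p*)^(6−k).
DDDDDD: M=137.7000, payoff=0.0000, prob=0.004096
UDDDDD: M=198.9000, payoff=32.0900, prob=0.006144
DUDDDD: M=179.0100, payoff=12.2000, prob=0.006144
UUDDDD: M=258.5700, payoff=91.7600, prob=0.009216
DDUDDD: M=161.1090, payoff=0.0000, prob=0.006144
UDUDDD: M=232.7130, payoff=65.9030, prob=0.009216
DUUDDD: M=232.7130, payoff=65.9030, prob=0.009216
UUUDDD: M=336.1410, payoff=169.3310, prob=0.013824
DDDUDD: M=144.9981, payoff=0.0000, prob=0.006144
UDDUDD: M=209.4417, payoff=42.6317, prob=0.009216
DUDUDD: M=209.4417, payoff=42.6317, prob=0.009216
UUDUDD: M=302.5269, payoff=135.7169, prob=0.013824
DDUUDD: M=209.4417, payoff=42.6317, prob=0.009216
UDUUDD: M=302.5269, payoff=135.7169, prob=0.013824
DUUUDD: M=302.5269, payoff=135.7169, prob=0.013824
UUUUDD: M=436.9833, payoff=270.1733, prob=0.020736
DDDDUD: M=137.7000, payoff=0.0000, prob=0.006144
UDDDUD: M=198.9000, payoff=32.0900, prob=0.009216
DUDDUD: M=188.4975, payoff=21.6875, prob=0.009216
UUDDUD: M=272.2742, payoff=105.4642, prob=0.013824
DDUDUD: M=188.4975, payoff=21.6875, prob=0.009216
UDUDUD: M=272.2742, payoff=105.4642, prob=0.013824
DUUDUD: M=272.2742, payoff=105.4642, prob=0.013824
UUUDUD: M=393.2850, payoff=226.4750, prob=0.020736
DDDUUD: M=188.4975, payoff=21.6875, prob=0.009216
UDDUUD: M=272.2742, payoff=105.4642, prob=0.013824
DUDUUD: M=272.2742, payoff=105.4642, prob=0.013824
UUDUUD: M=393.2850, payoff=226.4750, prob=0.020736
DDUUUD: M=272.2742, payoff=105.4642, prob=0.013824
UDUUUD: M=393.2850, payoff=226.4750, prob=0.020736
DUUUUD: M=393.2850, payoff=226.4750, prob=0.020736
UUUUUD: M=568.0783, payoff=401.2683, prob=0.031104
DDDDDU: M=137.7000, payoff=0.0000, prob=0.006144
UDDDDU: M=198.9000, payoff=32.0900, prob=0.009216
DUDDDU: M=179.0100, payoff=12.2000, prob=0.009216
UUDDDU: M=258.5700, payoff=91.7600, prob=0.013824
DDUDDU: M=169.6478, payoff=2.8378, prob=0.009216
UDUDDU: M=245.0468, payoff=78.2368, prob=0.013824
DUUDDU: M=245.0468, payoff=78.2368, prob=0.013824
UUUDDU: M=353.9565, payoff=187.1465, prob=0.020736
DDDUDU: M=169.6478, payoff=2.8378, prob=0.009216
UDDUDU: M=245.0468, payoff=78.2368, prob=0.013824
DUDUDU: M=245.0468, payoff=78.2368, prob=0.013824
UUDUDU: M=353.9565, payoff=187.1465, prob=0.020736
DDUUDU: M=245.0468, payoff=78.2368, prob=0.013824
UDUUDU: M=353.9565, payoff=187.1465, prob=0.020736
DUUUDU: M=353.9565, payoff=187.1465, prob=0.020736
UUUUDU: M=511.2705, payoff=344.4605, prob=0.031104
DDDDUU: M=169.6478, payoff=2.8378, prob=0.009216
UDDDUU: M=245.0468, payoff=78.2368, prob=0.013824
DUDDUU: M=245.0468, payoff=78.2368, prob=0.013824
UUDDUU: M=353.9565, payoff=187.1465, prob=0.020736
DDUDUU: M=245.0468, payoff=78.2368, prob=0.013824
UDUDUU: M=353.9565, payoff=187.1465, prob=0.020736
DUUDUU: M=353.9565, payoff=187.1465, prob=0.020736
UUUDUU: M=511.2705, payoff=344.4605, prob=0.031104
DDDUUU: M=245.0468, payoff=78.2368, prob=0.013824
UDDUUU: M=353.9565, payoff=187.1465, prob=0.020736
DUDUUU: M=353.9565, payoff=187.1465, prob=0.020736
UUDUUU: M=511.2705, payoff=344.4605, prob=0.031104
DDUUUU: M=353.9565, payoff=187.1465, prob=0.020736
UDUUUU: M=511.2705, payoff=344.4605, prob=0.031104
DUUUUU: M=511.2705, payoff=344.4605, prob=0.031104
UUUUUU: M=738.5018, payoff=571.6918, prob=0.046656
Price = Σ prob·payoff / R^6 = 188.530619 / 2.194973 = 85.8920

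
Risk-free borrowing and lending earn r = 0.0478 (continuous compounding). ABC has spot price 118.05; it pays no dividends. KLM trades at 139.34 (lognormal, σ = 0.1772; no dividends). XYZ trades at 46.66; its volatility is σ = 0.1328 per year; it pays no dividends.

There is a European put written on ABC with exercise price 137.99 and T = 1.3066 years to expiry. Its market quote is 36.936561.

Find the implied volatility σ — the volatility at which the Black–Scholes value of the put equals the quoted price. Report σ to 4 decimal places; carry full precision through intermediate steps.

At σ = 0.5549 the Black–Scholes value reproduces the quote:
σ√T = 0.5549·√1.3066 = 0.634287
d₁ = (ln(S/K) + (r+σ²/2)T) / (σ√T) = (ln(118.05/137.99) + (0.0478+0.5549²/2)·1.3066) / 0.634287 = (-0.156073 + 0.263616) / 0.634287 = 0.169549
d₂ = d₁ − σ√T = 0.169549 − 0.634287 = -0.464738
e^{−rT} = 0.939455
N(−d₁) = 0.432682,  N(−d₂) = 0.678941
V = K·e^{−rT}·N(−d₂) − S·N(−d₁) = 88.014723 − 51.078162 = 36.936561 (matching the quote); vega is positive throughout, so no other σ reproduces this price

sigma = 0.5549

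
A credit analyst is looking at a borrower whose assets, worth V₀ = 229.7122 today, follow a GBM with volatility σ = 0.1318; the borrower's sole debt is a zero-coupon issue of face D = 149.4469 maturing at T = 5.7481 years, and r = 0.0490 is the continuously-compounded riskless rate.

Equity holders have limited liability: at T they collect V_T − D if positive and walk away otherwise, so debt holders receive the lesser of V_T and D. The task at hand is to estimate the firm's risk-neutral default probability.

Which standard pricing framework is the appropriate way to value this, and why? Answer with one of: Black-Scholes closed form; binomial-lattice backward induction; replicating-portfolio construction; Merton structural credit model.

Key observation: the data describe a firm's assets (V₀ = 229.7122, GBM) and a single zero-coupon debt of face 149.4469, so credit quantities follow from equity-as-call in the structural model.

framework: Merton structural credit model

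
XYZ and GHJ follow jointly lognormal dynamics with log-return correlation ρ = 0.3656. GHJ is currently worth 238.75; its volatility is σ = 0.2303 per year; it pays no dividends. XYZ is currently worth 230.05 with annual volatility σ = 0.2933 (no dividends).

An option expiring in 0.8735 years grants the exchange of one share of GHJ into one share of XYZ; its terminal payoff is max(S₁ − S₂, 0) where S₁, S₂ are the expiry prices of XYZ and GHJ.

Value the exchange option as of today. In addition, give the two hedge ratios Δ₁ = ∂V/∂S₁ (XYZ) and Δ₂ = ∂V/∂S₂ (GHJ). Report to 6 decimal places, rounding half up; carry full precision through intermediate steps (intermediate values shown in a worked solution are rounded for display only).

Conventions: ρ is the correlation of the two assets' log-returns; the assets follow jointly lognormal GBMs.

σ_eff = √(σ₁² + σ₂² − 2ρσ₁σ₂) = √(0.2933² + 0.2303² − 2·0.3656·0.2933·0.2303) = 0.299454
d₁ = (ln(S₁/S₂) + (q₂ − q₁ + σ_eff²/2)T) / (σ_eff√T) = (ln(230.05/238.75) + (0.0 − 0.0 + 0.044836)·0.8735) / 0.279873 = 0.007304
d₂ = d₁ − σ_eff√T = 0.007304 − 0.279873 = -0.272569
N(d₁) = 0.502914,  N(d₂) = 0.392592
V = S₁·e^{−q₁T}·N(d₁) − S₂·e^{−q₂T}·N(d₂) = 115.695337 − 93.731389 = 21.963949
Key observation: the rate r is irrelevant here: denominating values in GHJ turns the exchange into a ratio option on S₁/S₂, and discounting at r drops out.
Δ₁ = e^{−q₁T}·N(d₁) = 0.502914;  Δ₂ = −e^{−q₂T}·N(d₂) = -0.392592

exchange price = 21.963949
Δ1 = 0.502914
Δ2 = -0.392592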